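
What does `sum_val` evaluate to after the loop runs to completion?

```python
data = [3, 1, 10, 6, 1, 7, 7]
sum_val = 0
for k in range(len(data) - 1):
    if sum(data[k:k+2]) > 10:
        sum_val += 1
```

Let's trace through this code step by step.

Initialize: data = [3, 1, 10, 6, 1, 7, 7]
Initialize: sum_val = 0
Entering loop: for k in range(len(data) - 1):
After iteration 1: k = 0, sum_val = 0
After iteration 2: k = 1, sum_val = 1
After iteration 3: k = 2, sum_val = 2
After iteration 4: k = 3, sum_val = 2
After iteration 5: k = 4, sum_val = 2
After iteration 6: k = 5, sum_val = 3
Loop ends.

Final answer: 3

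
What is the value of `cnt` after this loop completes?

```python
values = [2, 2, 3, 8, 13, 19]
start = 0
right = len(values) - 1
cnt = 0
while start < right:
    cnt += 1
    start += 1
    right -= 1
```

Let's trace through this code step by step.

Initialize: values = [2, 2, 3, 8, 13, 19]
Initialize: start = 0
Initialize: right = 5
Initialize: cnt = 0
Entering loop: while start < right:
After iteration 1: start = 1, right = 4, cnt = 1
After iteration 2: start = 2, right = 3, cnt = 2
After iteration 3: start = 3, right = 2, cnt = 3
Loop ends.

Final answer: 3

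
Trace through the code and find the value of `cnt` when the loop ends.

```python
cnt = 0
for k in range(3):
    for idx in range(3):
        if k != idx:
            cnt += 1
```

Let's trace through this code step by step.

Initialize: cnt = 0
Entering loop: for k in range(3):
After iteration 1: k = 0, cnt = 2
After iteration 2: k = 1, cnt = 4
After iteration 3: k = 2, cnt = 6
Loop ends.

Final answer: 6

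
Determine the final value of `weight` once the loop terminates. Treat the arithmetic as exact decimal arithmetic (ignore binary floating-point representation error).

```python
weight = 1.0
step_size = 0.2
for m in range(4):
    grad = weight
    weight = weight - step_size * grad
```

Let's trace through this code step by step.

Initialize: weight = 1.0
Initialize: step_size = 0.2
Entering loop: for m in range(4):
After iteration 1: m = 0, weight = 0.8, grad = 1.0
After iteration 2: m = 1, weight = 0.64, grad = 0.8
After iteration 3: m = 2, weight = 0.512, grad = 0.64
After iteration 4: m = 3, weight = 0.4096, grad = 0.512
Loop ends.

Final answer: 0.4096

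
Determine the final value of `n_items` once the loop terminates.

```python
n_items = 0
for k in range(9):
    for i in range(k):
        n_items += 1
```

Let's trace through this code step by step.

Initialize: n_items = 0
Entering loop: for k in range(9):
After iteration 1: k = 0, n_items = 0
After iteration 2: k = 1, n_items = 1, i = 0
After iteration 3: k = 2, n_items = 3, i = 1
After iteration 4: k = 3, n_items = 6, i = 2
After iteration 5: k = 4, n_items = 10, i = 3
After iteration 6: k = 5, n_items = 15, i = 4
After iteration 7: k = 6, n_items = 21, i = 5
After iteration 8: k = 7, n_items = 28, i = 6
After iteration 9: k = 8, n_items = 36, i = 7
Loop ends.

Final answer: 36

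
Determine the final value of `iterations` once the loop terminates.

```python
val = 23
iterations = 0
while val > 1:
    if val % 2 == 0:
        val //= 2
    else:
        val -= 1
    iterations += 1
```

Let's trace through this code step by step.

Initialize: val = 23
Initialize: iterations = 0
Entering loop: while val > 1:
After iteration 1: val = 22, iterations = 1
After iteration 2: val = 11, iterations = 2
After iteration 3: val = 10, iterations = 3
After iteration 4: val = 5, iterations = 4
After iteration 5: val = 4, iterations = 5
After iteration 6: val = 2, iterations = 6
After iteration 7: val = 1, iterations = 7
Loop ends.

Final answer: 7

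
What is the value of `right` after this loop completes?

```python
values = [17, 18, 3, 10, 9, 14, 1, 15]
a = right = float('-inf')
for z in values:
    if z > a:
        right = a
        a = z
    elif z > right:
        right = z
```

Let's trace through this code step by step.

Initialize: values = [17, 18, 3, 10, 9, 14, 1, 15]
Initialize: a = -inf
Initialize: right = -inf
Entering loop: for z in values:
After iteration 1: z = 17, a = 17, right = -inf
After iteration 2: z = 18, a = 18, right = 17
After iteration 3: z = 3, a = 18, right = 17
After iteration 4: z = 10, a = 18, right = 17
After iteration 5: z = 9, a = 18, right = 17
After iteration 6: z = 14, a = 18, right = 17
After iteration 7: z = 1, a = 18, right = 17
After iteration 8: z = 15, a = 18, right = 17
Loop ends.

Final answer: 17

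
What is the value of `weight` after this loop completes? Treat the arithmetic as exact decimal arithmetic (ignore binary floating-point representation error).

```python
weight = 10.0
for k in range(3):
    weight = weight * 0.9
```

Let's trace through this code step by step.

Initialize: weight = 10.0
Entering loop: for k in range(3):
After iteration 1: k = 0, weight = 9.0
After iteration 2: k = 1, weight = 8.1
After iteration 3: k = 2, weight = 7.29
Loop ends.

Final answer: 7.29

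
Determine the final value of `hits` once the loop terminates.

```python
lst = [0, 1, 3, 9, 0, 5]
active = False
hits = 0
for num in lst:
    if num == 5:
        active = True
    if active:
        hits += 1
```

Let's trace through this code step by step.

Initialize: lst = [0, 1, 3, 9, 0, 5]
Initialize: active = False
Initialize: hits = 0
Entering loop: for num in lst:
After iteration 1: num = 0, active = False, hits = 0
After iteration 2: num = 1, active = False, hits = 0
After iteration 3: num = 3, active = False, hits = 0
After iteration 4: num = 9, active = False, hits = 0
After iteration 5: num = 0, active = False, hits = 0
After iteration 6: num = 5, active = True, hits = 1
Loop ends.

Final answer: 1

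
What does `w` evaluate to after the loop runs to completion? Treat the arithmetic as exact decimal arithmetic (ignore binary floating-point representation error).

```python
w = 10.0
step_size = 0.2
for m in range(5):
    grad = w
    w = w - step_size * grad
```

Let's trace through this code step by step.

Initialize: w = 10.0
Initialize: step_size = 0.2
Entering loop: for m in range(5):
After iteration 1: m = 0, w = 8.0, grad = 10.0
After iteration 2: m = 1, w = 6.4, grad = 8.0
After iteration 3: m = 2, w = 5.12, grad = 6.4
After iteration 4: m = 3, w = 4.096, grad = 5.12
After iteration 5: m = 4, w = 3.2768, grad = 4.096
Loop ends.

Final answer: 3.2768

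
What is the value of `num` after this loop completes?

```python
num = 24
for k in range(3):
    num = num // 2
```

Let's trace through this code step by step.

Initialize: num = 24
Entering loop: for k in range(3):
After iteration 1: k = 0, num = 12
After iteration 2: k = 1, num = 6
After iteration 3: k = 2, num = 3
Loop ends.

Final answer: 3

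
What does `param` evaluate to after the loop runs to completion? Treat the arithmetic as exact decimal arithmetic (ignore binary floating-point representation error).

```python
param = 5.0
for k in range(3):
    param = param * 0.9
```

Let's trace through this code step by step.

Initialize: param = 5.0
Entering loop: for k in range(3):
After iteration 1: k = 0, param = 4.5
After iteration 2: k = 1, param = 4.05
After iteration 3: k = 2, param = 3.645
Loop ends.

Final answer: 3.645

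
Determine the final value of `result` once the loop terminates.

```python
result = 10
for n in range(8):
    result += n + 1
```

Let's trace through this code step by step.

Initialize: result = 10
Entering loop: for n in range(8):
After iteration 1: n = 0, result = 11
After iteration 2: n = 1, result = 13
After iteration 3: n = 2, result = 16
After iteration 4: n = 3, result = 20
After iteration 5: n = 4, result = 25
After iteration 6: n = 5, result = 31
After iteration 7: n = 6, result = 38
After iteration 8: n = 7, result = 46
Loop ends.

Final answer: 46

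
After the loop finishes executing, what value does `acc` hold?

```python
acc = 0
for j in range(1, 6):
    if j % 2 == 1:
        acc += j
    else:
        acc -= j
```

Let's trace through this code step by step.

Initialize: acc = 0
Entering loop: for j in range(1, 6):
After iteration 1: j = 1, acc = 1
After iteration 2: j = 2, acc = -1
After iteration 3: j = 3, acc = 2
After iteration 4: j = 4, acc = -2
After iteration 5: j = 5, acc = 3
Loop ends.

Final answer: 3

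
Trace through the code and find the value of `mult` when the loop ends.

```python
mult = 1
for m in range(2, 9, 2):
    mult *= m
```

Let's trace through this code step by step.

Initialize: mult = 1
Entering loop: for m in range(2, 9, 2):
After iteration 1: m = 2, mult = 2
After iteration 2: m = 4, mult = 8
After iteration 3: m = 6, mult = 48
After iteration 4: m = 8, mult = 384
Loop ends.

Final answer: 384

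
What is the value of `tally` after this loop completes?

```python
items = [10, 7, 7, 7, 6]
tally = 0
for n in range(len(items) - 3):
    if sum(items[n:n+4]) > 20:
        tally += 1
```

Let's trace through this code step by step.

Initialize: items = [10, 7, 7, 7, 6]
Initialize: tally = 0
Entering loop: for n in range(len(items) - 3):
After iteration 1: n = 0, tally = 1
After iteration 2: n = 1, tally = 2
Loop ends.

Final answer: 2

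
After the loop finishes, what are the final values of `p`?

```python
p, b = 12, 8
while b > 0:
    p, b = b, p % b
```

Let's trace through this code step by step.

Initialize: p = 12
Initialize: b = 8
Entering loop: while b > 0:
After iteration 1: p = 8, b = 4
After iteration 2: p = 4, b = 0
Loop ends.

Final answer: 4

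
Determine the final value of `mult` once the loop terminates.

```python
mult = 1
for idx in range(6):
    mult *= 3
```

Let's trace through this code step by step.

Initialize: mult = 1
Entering loop: for idx in range(6):
After iteration 1: idx = 0, mult = 3
After iteration 2: idx = 1, mult = 9
After iteration 3: idx = 2, mult = 27
After iteration 4: idx = 3, mult = 81
After iteration 5: idx = 4, mult = 243
After iteration 6: idx = 5, mult = 729
Loop ends.

Final answer: 729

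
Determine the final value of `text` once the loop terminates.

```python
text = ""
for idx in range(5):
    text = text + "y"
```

Let's trace through this code step by step.

Initialize: text = ''
Entering loop: for idx in range(5):
After iteration 1: idx = 0, text = 'y'
After iteration 2: idx = 1, text = 'yy'
After iteration 3: idx = 2, text = 'yyy'
After iteration 4: idx = 3, text = 'yyyy'
After iteration 5: idx = 4, text = 'yyyyy'
Loop ends.

Final answer: 'yyyyy'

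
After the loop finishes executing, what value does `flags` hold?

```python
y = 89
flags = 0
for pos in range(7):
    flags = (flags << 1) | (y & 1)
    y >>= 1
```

Let's trace through this code step by step.

Initialize: y = 89
Initialize: flags = 0
Entering loop: for pos in range(7):
After iteration 1: pos = 0, y = 44, flags = 1
After iteration 2: pos = 1, y = 22, flags = 2
After iteration 3: pos = 2, y = 11, flags = 4
After iteration 4: pos = 3, y = 5, flags = 9
After iteration 5: pos = 4, y = 2, flags = 19
After iteration 6: pos = 5, y = 1, flags = 38
After iteration 7: pos = 6, y = 0, flags = 77
Loop ends.

Final answer: 77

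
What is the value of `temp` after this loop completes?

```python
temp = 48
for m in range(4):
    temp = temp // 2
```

Let's trace through this code step by step.

Initialize: temp = 48
Entering loop: for m in range(4):
After iteration 1: m = 0, temp = 24
After iteration 2: m = 1, temp = 12
After iteration 3: m = 2, temp = 6
After iteration 4: m = 3, temp = 3
Loop ends.

Final answer: 3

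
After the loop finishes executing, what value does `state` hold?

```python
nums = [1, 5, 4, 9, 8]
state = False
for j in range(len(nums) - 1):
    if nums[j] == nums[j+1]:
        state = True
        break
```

Let's trace through this code step by step.

Initialize: nums = [1, 5, 4, 9, 8]
Initialize: state = False
Entering loop: for j in range(len(nums) - 1):
After iteration 1: j = 0, state = False
After iteration 2: j = 1, state = False
After iteration 3: j = 2, state = False
After iteration 4: j = 3, state = False
Loop ends.

Final answer: False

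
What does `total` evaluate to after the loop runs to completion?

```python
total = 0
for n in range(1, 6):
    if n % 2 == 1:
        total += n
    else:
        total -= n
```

Let's trace through this code step by step.

Initialize: total = 0
Entering loop: for n in range(1, 6):
After iteration 1: n = 1, total = 1
After iteration 2: n = 2, total = -1
After iteration 3: n = 3, total = 2
After iteration 4: n = 4, total = -2
After iteration 5: n = 5, total = 3
Loop ends.

Final answer: 3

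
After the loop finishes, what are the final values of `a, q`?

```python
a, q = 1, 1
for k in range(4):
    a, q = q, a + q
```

Let's trace through this code step by step.

Initialize: a = 1
Initialize: q = 1
Entering loop: for k in range(4):
After iteration 1: k = 0, a = 1, q = 2
After iteration 2: k = 1, a = 2, q = 3
After iteration 3: k = 2, a = 3, q = 5
After iteration 4: k = 3, a = 5, q = 8
Loop ends.

Final answer: 5, 8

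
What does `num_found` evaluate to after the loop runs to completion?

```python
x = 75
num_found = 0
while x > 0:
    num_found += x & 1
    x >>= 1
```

Let's trace through this code step by step.

Initialize: x = 75
Initialize: num_found = 0
Entering loop: while x > 0:
After iteration 1: x = 37, num_found = 1
After iteration 2: x = 18, num_found = 2
After iteration 3: x = 9, num_found = 2
After iteration 4: x = 4, num_found = 3
After iteration 5: x = 2, num_found = 3
After iteration 6: x = 1, num_found = 3
After iteration 7: x = 0, num_found = 4
Loop ends.

Final answer: 4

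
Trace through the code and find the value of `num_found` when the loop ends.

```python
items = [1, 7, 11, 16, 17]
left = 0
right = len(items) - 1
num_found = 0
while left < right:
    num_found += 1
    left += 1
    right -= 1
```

Let's trace through this code step by step.

Initialize: items = [1, 7, 11, 16, 17]
Initialize: left = 0
Initialize: right = 4
Initialize: num_found = 0
Entering loop: while left < right:
After iteration 1: left = 1, right = 3, num_found = 1
After iteration 2: left = 2, right = 2, num_found = 2
Loop ends.

Final answer: 2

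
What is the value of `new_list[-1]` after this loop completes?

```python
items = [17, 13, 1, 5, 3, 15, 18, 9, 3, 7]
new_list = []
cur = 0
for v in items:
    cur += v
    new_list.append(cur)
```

Let's trace through this code step by step.

Initialize: items = [17, 13, 1, 5, 3, 15, 18, 9, 3, 7]
Initialize: new_list = []
Initialize: cur = 0
Entering loop: for v in items:
After iteration 1: v = 17, new_list = [17], cur = 17
After iteration 2: v = 13, new_list = [17, 30], cur = 30
After iteration 3: v = 1, new_list = [17, 30, 31], cur = 31
After iteration 4: v = 5, new_list = [17, 30, 31, 36], cur = 36
After iteration 5: v = 3, new_list = [17, 30, 31, 36, 39], cur = 39
After iteration 6: v = 15, new_list = [17, 30, 31, 36, 39, 54], cur = 54
After iteration 7: v = 18, new_list = [17, 30, 31, 36, 39, 54, 72], cur = 72
After iteration 8: v = 9, new_list = [17, 30, 31, 36, 39, 54, 72, 81], cur = 81
After iteration 9: v = 3, new_list = [17, 30, 31, 36, 39, 54, 72, 81, 84], cur = 84
After iteration 10: v = 7, new_list = [17, 30, 31, 36, 39, 54, 72, 81, 84, 91], cur = 91
Loop ends.
new_list[-1] = 91

Final answer: 91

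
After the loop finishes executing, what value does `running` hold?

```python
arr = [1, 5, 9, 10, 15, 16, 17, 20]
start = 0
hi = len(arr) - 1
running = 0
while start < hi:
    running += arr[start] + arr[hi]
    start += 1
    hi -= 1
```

Let's trace through this code step by step.

Initialize: arr = [1, 5, 9, 10, 15, 16, 17, 20]
Initialize: start = 0
Initialize: hi = 7
Initialize: running = 0
Entering loop: while start < hi:
After iteration 1: start = 1, hi = 6, running = 21
After iteration 2: start = 2, hi = 5, running = 43
After iteration 3: start = 3, hi = 4, running = 68
After iteration 4: start = 4, hi = 3, running = 93
Loop ends.

Final answer: 93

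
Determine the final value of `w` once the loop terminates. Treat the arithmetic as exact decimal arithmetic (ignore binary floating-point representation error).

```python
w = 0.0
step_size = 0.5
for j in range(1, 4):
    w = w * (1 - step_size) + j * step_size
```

Let's trace through this code step by step.

Initialize: w = 0.0
Initialize: step_size = 0.5
Entering loop: for j in range(1, 4):
After iteration 1: j = 1, w = 0.5
After iteration 2: j = 2, w = 1.25
After iteration 3: j = 3, w = 2.125
Loop ends.

Final answer: 2.125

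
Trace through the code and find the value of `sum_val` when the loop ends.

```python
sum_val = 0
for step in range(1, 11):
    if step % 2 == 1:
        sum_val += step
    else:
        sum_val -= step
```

Let's trace through this code step by step.

Initialize: sum_val = 0
Entering loop: for step in range(1, 11):
After iteration 1: step = 1, sum_val = 1
After iteration 2: step = 2, sum_val = -1
After iteration 3: step = 3, sum_val = 2
After iteration 4: step = 4, sum_val = -2
After iteration 5: step = 5, sum_val = 3
After iteration 6: step = 6, sum_val = -3
After iteration 7: step = 7, sum_val = 4
After iteration 8: step = 8, sum_val = -4
After iteration 9: step = 9, sum_val = 5
After iteration 10: step = 10, sum_val = -5
Loop ends.

Final answer: -5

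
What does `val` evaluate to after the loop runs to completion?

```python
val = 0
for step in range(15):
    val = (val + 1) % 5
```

Let's trace through this code step by step.

Initialize: val = 0
Entering loop: for step in range(15):
After iteration 1: step = 0, val = 1
After iteration 2: step = 1, val = 2
After iteration 3: step = 2, val = 3
After iteration 4: step = 3, val = 4
After iteration 5: step = 4, val = 0
After iteration 6: step = 5, val = 1
After iteration 7: step = 6, val = 2
After iteration 8: step = 7, val = 3
After iteration 9: step = 8, val = 4
After iteration 10: step = 9, val = 0
After iteration 11: step = 10, val = 1
After iteration 12: step = 11, val = 2
After iteration 13: step = 12, val = 3
After iteration 14: step = 13, val = 4
After iteration 15: step = 14, val = 0
Loop ends.

Final answer: 0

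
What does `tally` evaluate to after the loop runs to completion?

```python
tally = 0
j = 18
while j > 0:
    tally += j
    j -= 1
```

Let's trace through this code step by step.

Initialize: tally = 0
Initialize: j = 18
Entering loop: while j > 0:
After iteration 1: tally = 18, j = 17
After iteration 2: tally = 35, j = 16
After iteration 3: tally = 51, j = 15
After iteration 4: tally = 66, j = 14
After iteration 5: tally = 80, j = 13
After iteration 6: tally = 93, j = 12
After iteration 7: tally = 105, j = 11
After iteration 8: tally = 116, j = 10
After iteration 9: tally = 126, j = 9
After iteration 10: tally = 135, j = 8
After iteration 11: tally = 143, j = 7
After iteration 12: tally = 150, j = 6
After iteration 13: tally = 156, j = 5
After iteration 14: tally = 161, j = 4
After iteration 15: tally = 165, j = 3
After iteration 16: tally = 168, j = 2
After iteration 17: tally = 170, j = 1
After iteration 18: tally = 171, j = 0
Loop ends.

Final answer: 171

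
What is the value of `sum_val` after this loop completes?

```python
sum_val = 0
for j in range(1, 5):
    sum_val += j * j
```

Let's trace through this code step by step.

Initialize: sum_val = 0
Entering loop: for j in range(1, 5):
After iteration 1: j = 1, sum_val = 1
After iteration 2: j = 2, sum_val = 5
After iteration 3: j = 3, sum_val = 14
After iteration 4: j = 4, sum_val = 30
Loop ends.

Final answer: 30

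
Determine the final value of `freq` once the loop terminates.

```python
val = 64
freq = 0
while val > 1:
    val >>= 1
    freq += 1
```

Let's trace through this code step by step.

Initialize: val = 64
Initialize: freq = 0
Entering loop: while val > 1:
After iteration 1: val = 32, freq = 1
After iteration 2: val = 16, freq = 2
After iteration 3: val = 8, freq = 3
After iteration 4: val = 4, freq = 4
After iteration 5: val = 2, freq = 5
After iteration 6: val = 1, freq = 6
Loop ends.

Final answer: 6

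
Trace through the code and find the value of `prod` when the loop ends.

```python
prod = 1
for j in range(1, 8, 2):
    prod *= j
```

Let's trace through this code step by step.

Initialize: prod = 1
Entering loop: for j in range(1, 8, 2):
After iteration 1: j = 1, prod = 1
After iteration 2: j = 3, prod = 3
After iteration 3: j = 5, prod = 15
After iteration 4: j = 7, prod = 105
Loop ends.

Final answer: 105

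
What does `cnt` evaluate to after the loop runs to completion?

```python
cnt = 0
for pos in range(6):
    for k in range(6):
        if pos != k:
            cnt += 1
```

Let's trace through this code step by step.

Initialize: cnt = 0
Entering loop: for pos in range(6):
After iteration 1: pos = 0, cnt = 5
After iteration 2: pos = 1, cnt = 10
After iteration 3: pos = 2, cnt = 15
After iteration 4: pos = 3, cnt = 20
After iteration 5: pos = 4, cnt = 25
After iteration 6: pos = 5, cnt = 30
Loop ends.

Final answer: 30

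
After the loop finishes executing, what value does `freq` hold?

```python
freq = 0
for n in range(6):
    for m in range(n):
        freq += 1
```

Let's trace through this code step by step.

Initialize: freq = 0
Entering loop: for n in range(6):
After iteration 1: n = 0, freq = 0
After iteration 2: n = 1, freq = 1, m = 0
After iteration 3: n = 2, freq = 3, m = 1
After iteration 4: n = 3, freq = 6, m = 2
After iteration 5: n = 4, freq = 10, m = 3
After iteration 6: n = 5, freq = 15, m = 4
Loop ends.

Final answer: 15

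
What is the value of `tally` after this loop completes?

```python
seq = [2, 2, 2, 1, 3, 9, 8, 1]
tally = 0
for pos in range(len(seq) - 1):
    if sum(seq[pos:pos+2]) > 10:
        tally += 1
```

Let's trace through this code step by step.

Initialize: seq = [2, 2, 2, 1, 3, 9, 8, 1]
Initialize: tally = 0
Entering loop: for pos in range(len(seq) - 1):
After iteration 1: pos = 0, tally = 0
After iteration 2: pos = 1, tally = 0
After iteration 3: pos = 2, tally = 0
After iteration 4: pos = 3, tally = 0
After iteration 5: pos = 4, tally = 1
After iteration 6: pos = 5, tally = 2
After iteration 7: pos = 6, tally = 2
Loop ends.

Final answer: 2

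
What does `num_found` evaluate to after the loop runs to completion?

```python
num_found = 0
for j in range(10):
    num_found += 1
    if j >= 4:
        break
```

Let's trace through this code step by step.

Initialize: num_found = 0
Entering loop: for j in range(10):
After iteration 1: j = 0, num_found = 1
After iteration 2: j = 1, num_found = 2
After iteration 3: j = 2, num_found = 3
After iteration 4: j = 3, num_found = 4
After iteration 5: j = 4, num_found = 5
Loop ends.

Final answer: 5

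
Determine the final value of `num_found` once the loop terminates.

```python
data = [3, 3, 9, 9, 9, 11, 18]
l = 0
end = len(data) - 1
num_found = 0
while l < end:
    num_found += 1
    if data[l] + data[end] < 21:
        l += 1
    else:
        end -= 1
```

Let's trace through this code step by step.

Initialize: data = [3, 3, 9, 9, 9, 11, 18]
Initialize: l = 0
Initialize: end = 6
Initialize: num_found = 0
Entering loop: while l < end:
After iteration 1: l = 0, end = 5, num_found = 1
After iteration 2: l = 1, end = 5, num_found = 2
After iteration 3: l = 2, end = 5, num_found = 3
After iteration 4: l = 3, end = 5, num_found = 4
After iteration 5: l = 4, end = 5, num_found = 5
After iteration 6: l = 5, end = 5, num_found = 6
Loop ends.

Final answer: 6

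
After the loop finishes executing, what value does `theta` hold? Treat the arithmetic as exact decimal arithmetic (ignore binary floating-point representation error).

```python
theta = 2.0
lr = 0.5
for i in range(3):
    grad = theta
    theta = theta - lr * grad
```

Let's trace through this code step by step.

Initialize: theta = 2.0
Initialize: lr = 0.5
Entering loop: for i in range(3):
After iteration 1: i = 0, theta = 1.0, grad = 2.0
After iteration 2: i = 1, theta = 0.5, grad = 1.0
After iteration 3: i = 2, theta = 0.25, grad = 0.5
Loop ends.

Final answer: 0.25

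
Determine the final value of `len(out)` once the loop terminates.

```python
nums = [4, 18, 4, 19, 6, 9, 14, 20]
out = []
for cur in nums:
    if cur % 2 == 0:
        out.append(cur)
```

Let's trace through this code step by step.

Initialize: nums = [4, 18, 4, 19, 6, 9, 14, 20]
Initialize: out = []
Entering loop: for cur in nums:
After iteration 1: cur = 4, out = [4]
After iteration 2: cur = 18, out = [4, 18]
After iteration 3: cur = 4, out = [4, 18, 4]
After iteration 4: cur = 19, out = [4, 18, 4]
After iteration 5: cur = 6, out = [4, 18, 4, 6]
After iteration 6: cur = 9, out = [4, 18, 4, 6]
After iteration 7: cur = 14, out = [4, 18, 4, 6, 14]
After iteration 8: cur = 20, out = [4, 18, 4, 6, 14, 20]
Loop ends.
len(out) = 6

Final answer: 6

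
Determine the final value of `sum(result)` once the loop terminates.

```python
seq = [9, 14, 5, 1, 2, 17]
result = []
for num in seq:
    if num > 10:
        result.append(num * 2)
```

Let's trace through this code step by step.

Initialize: seq = [9, 14, 5, 1, 2, 17]
Initialize: result = []
Entering loop: for num in seq:
After iteration 1: num = 9, result = []
After iteration 2: num = 14, result = [28]
After iteration 3: num = 5, result = [28]
After iteration 4: num = 1, result = [28]
After iteration 5: num = 2, result = [28]
After iteration 6: num = 17, result = [28, 34]
Loop ends.
sum(result) = 62

Final answer: 62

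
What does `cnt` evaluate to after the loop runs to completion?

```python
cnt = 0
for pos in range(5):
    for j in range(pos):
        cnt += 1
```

Let's trace through this code step by step.

Initialize: cnt = 0
Entering loop: for pos in range(5):
After iteration 1: pos = 0, cnt = 0
After iteration 2: pos = 1, cnt = 1, j = 0
After iteration 3: pos = 2, cnt = 3, j = 1
After iteration 4: pos = 3, cnt = 6, j = 2
After iteration 5: pos = 4, cnt = 10, j = 3
Loop ends.

Final answer: 10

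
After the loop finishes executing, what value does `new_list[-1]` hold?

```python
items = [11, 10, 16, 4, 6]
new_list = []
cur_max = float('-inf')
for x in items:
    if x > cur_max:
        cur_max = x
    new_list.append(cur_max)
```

Let's trace through this code step by step.

Initialize: items = [11, 10, 16, 4, 6]
Initialize: new_list = []
Initialize: cur_max = -inf
Entering loop: for x in items:
After iteration 1: x = 11, new_list = [11], cur_max = 11
After iteration 2: x = 10, new_list = [11, 11], cur_max = 11
After iteration 3: x = 16, new_list = [11, 11, 16], cur_max = 16
After iteration 4: x = 4, new_list = [11, 11, 16, 16], cur_max = 16
After iteration 5: x = 6, new_list = [11, 11, 16, 16, 16], cur_max = 16
Loop ends.
new_list[-1] = 16

Final answer: 16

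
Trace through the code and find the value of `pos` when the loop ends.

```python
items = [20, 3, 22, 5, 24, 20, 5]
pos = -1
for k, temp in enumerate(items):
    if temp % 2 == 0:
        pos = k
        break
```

Let's trace through this code step by step.

Initialize: items = [20, 3, 22, 5, 24, 20, 5]
Initialize: pos = -1
Entering loop: for k, temp in enumerate(items):
After iteration 1: k = 0, temp = 20, pos = 0
Loop ends.

Final answer: 0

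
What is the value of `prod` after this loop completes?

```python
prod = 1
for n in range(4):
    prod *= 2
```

Let's trace through this code step by step.

Initialize: prod = 1
Entering loop: for n in range(4):
After iteration 1: n = 0, prod = 2
After iteration 2: n = 1, prod = 4
After iteration 3: n = 2, prod = 8
After iteration 4: n = 3, prod = 16
Loop ends.

Final answer: 16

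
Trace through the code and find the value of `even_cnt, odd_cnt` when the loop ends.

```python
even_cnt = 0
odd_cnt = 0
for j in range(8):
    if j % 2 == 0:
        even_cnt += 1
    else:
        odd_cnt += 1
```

Let's trace through this code step by step.

Initialize: even_cnt = 0
Initialize: odd_cnt = 0
Entering loop: for j in range(8):
After iteration 1: j = 0, even_cnt = 1, odd_cnt = 0
After iteration 2: j = 1, even_cnt = 1, odd_cnt = 1
After iteration 3: j = 2, even_cnt = 2, odd_cnt = 1
After iteration 4: j = 3, even_cnt = 2, odd_cnt = 2
After iteration 5: j = 4, even_cnt = 3, odd_cnt = 2
After iteration 6: j = 5, even_cnt = 3, odd_cnt = 3
After iteration 7: j = 6, even_cnt = 4, odd_cnt = 3
After iteration 8: j = 7, even_cnt = 4, odd_cnt = 4
Loop ends.

Final answer: 4, 4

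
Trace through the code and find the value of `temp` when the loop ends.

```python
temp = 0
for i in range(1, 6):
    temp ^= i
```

Let's trace through this code step by step.

Initialize: temp = 0
Entering loop: for i in range(1, 6):
After iteration 1: i = 1, temp = 1
After iteration 2: i = 2, temp = 3
After iteration 3: i = 3, temp = 0
After iteration 4: i = 4, temp = 4
After iteration 5: i = 5, temp = 1
Loop ends.

Final answer: 1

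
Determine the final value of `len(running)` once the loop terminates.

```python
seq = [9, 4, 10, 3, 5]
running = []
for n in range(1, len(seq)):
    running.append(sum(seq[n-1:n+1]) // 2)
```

Let's trace through this code step by step.

Initialize: seq = [9, 4, 10, 3, 5]
Initialize: running = []
Entering loop: for n in range(1, len(seq)):
After iteration 1: n = 1, running = [6]
After iteration 2: n = 2, running = [6, 7]
After iteration 3: n = 3, running = [6, 7, 6]
After iteration 4: n = 4, running = [6, 7, 6, 4]
Loop ends.
len(running) = 4

Final answer: 4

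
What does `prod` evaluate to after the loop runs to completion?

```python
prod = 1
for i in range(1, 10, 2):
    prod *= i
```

Let's trace through this code step by step.

Initialize: prod = 1
Entering loop: for i in range(1, 10, 2):
After iteration 1: i = 1, prod = 1
After iteration 2: i = 3, prod = 3
After iteration 3: i = 5, prod = 15
After iteration 4: i = 7, prod = 105
After iteration 5: i = 9, prod = 945
Loop ends.

Final answer: 945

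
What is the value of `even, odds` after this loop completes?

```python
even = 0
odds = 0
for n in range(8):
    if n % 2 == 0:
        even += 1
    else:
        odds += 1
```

Let's trace through this code step by step.

Initialize: even = 0
Initialize: odds = 0
Entering loop: for n in range(8):
After iteration 1: n = 0, even = 1, odds = 0
After iteration 2: n = 1, even = 1, odds = 1
After iteration 3: n = 2, even = 2, odds = 1
After iteration 4: n = 3, even = 2, odds = 2
After iteration 5: n = 4, even = 3, odds = 2
After iteration 6: n = 5, even = 3, odds = 3
After iteration 7: n = 6, even = 4, odds = 3
After iteration 8: n = 7, even = 4, odds = 4
Loop ends.

Final answer: 4, 4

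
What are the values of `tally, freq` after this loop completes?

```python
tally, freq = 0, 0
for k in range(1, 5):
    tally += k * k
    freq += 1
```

Let's trace through this code step by step.

Initialize: tally = 0
Initialize: freq = 0
Entering loop: for k in range(1, 5):
After iteration 1: k = 1, tally = 1, freq = 1
After iteration 2: k = 2, tally = 5, freq = 2
After iteration 3: k = 3, tally = 14, freq = 3
After iteration 4: k = 4, tally = 30, freq = 4
Loop ends.

Final answer: 30, 4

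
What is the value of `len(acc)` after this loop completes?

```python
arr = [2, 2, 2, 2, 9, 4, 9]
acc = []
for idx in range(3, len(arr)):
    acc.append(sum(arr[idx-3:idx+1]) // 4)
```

Let's trace through this code step by step.

Initialize: arr = [2, 2, 2, 2, 9, 4, 9]
Initialize: acc = []
Entering loop: for idx in range(3, len(arr)):
After iteration 1: idx = 3, acc = [2]
After iteration 2: idx = 4, acc = [2, 3]
After iteration 3: idx = 5, acc = [2, 3, 4]
After iteration 4: idx = 6, acc = [2, 3, 4, 6]
Loop ends.
len(acc) = 4

Final answer: 4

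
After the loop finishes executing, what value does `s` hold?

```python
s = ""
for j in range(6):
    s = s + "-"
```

Let's trace through this code step by step.

Initialize: s = ''
Entering loop: for j in range(6):
After iteration 1: j = 0, s = '-'
After iteration 2: j = 1, s = '--'
After iteration 3: j = 2, s = '---'
After iteration 4: j = 3, s = '----'
After iteration 5: j = 4, s = '-----'
After iteration 6: j = 5, s = '------'
Loop ends.

Final answer: '------'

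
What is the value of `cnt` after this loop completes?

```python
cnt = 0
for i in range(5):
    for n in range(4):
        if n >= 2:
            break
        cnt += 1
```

Let's trace through this code step by step.

Initialize: cnt = 0
Entering loop: for i in range(5):
After iteration 1: i = 0, cnt = 2
After iteration 2: i = 1, cnt = 4
After iteration 3: i = 2, cnt = 6
After iteration 4: i = 3, cnt = 8
After iteration 5: i = 4, cnt = 10
Loop ends.

Final answer: 10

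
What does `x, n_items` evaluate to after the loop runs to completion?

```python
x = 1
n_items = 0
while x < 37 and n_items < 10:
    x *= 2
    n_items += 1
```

Let's trace through this code step by step.

Initialize: x = 1
Initialize: n_items = 0
Entering loop: while x < 37 and n_items < 10:
After iteration 1: x = 2, n_items = 1
After iteration 2: x = 4, n_items = 2
After iteration 3: x = 8, n_items = 3
After iteration 4: x = 16, n_items = 4
After iteration 5: x = 32, n_items = 5
After iteration 6: x = 64, n_items = 6
Loop ends.

Final answer: 64, 6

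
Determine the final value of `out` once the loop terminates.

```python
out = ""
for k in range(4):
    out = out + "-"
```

Let's trace through this code step by step.

Initialize: out = ''
Entering loop: for k in range(4):
After iteration 1: k = 0, out = '-'
After iteration 2: k = 1, out = '--'
After iteration 3: k = 2, out = '---'
After iteration 4: k = 3, out = '----'
Loop ends.

Final answer: '----'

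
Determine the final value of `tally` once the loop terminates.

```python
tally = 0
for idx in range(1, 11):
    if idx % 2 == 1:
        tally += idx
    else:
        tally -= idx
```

Let's trace through this code step by step.

Initialize: tally = 0
Entering loop: for idx in range(1, 11):
After iteration 1: idx = 1, tally = 1
After iteration 2: idx = 2, tally = -1
After iteration 3: idx = 3, tally = 2
After iteration 4: idx = 4, tally = -2
After iteration 5: idx = 5, tally = 3
After iteration 6: idx = 6, tally = -3
After iteration 7: idx = 7, tally = 4
After iteration 8: idx = 8, tally = -4
After iteration 9: idx = 9, tally = 5
After iteration 10: idx = 10, tally = -5
Loop ends.

Final answer: -5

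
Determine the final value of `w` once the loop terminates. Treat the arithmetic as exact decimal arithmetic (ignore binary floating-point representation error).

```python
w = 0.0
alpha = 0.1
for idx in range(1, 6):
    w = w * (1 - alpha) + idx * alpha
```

Let's trace through this code step by step.

Initialize: w = 0.0
Initialize: alpha = 0.1
Entering loop: for idx in range(1, 6):
After iteration 1: idx = 1, w = 0.1
After iteration 2: idx = 2, w = 0.29
After iteration 3: idx = 3, w = 0.561
After iteration 4: idx = 4, w = 0.9049
After iteration 5: idx = 5, w = 1.31441
Loop ends.

Final answer: 1.31441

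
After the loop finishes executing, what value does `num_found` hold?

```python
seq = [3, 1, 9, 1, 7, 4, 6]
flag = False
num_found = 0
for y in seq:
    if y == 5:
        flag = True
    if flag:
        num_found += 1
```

Let's trace through this code step by step.

Initialize: seq = [3, 1, 9, 1, 7, 4, 6]
Initialize: flag = False
Initialize: num_found = 0
Entering loop: for y in seq:
After iteration 1: y = 3, num_found = 0
After iteration 2: y = 1, num_found = 0
After iteration 3: y = 9, num_found = 0
After iteration 4: y = 1, num_found = 0
After iteration 5: y = 7, num_found = 0
After iteration 6: y = 4, num_found = 0
After iteration 7: y = 6, num_found = 0
Loop ends.

Final answer: 0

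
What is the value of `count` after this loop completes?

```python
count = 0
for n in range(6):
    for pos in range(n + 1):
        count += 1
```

Let's trace through this code step by step.

Initialize: count = 0
Entering loop: for n in range(6):
After iteration 1: n = 0, count = 1, pos = 0
After iteration 2: n = 1, count = 3, pos = 1
After iteration 3: n = 2, count = 6, pos = 2
After iteration 4: n = 3, count = 10, pos = 3
After iteration 5: n = 4, count = 15, pos = 4
After iteration 6: n = 5, count = 21, pos = 5
Loop ends.

Final answer: 21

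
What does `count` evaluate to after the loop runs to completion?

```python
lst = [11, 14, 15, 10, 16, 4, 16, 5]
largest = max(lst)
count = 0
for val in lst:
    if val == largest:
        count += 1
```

Let's trace through this code step by step.

Initialize: lst = [11, 14, 15, 10, 16, 4, 16, 5]
Initialize: largest = 16
Initialize: count = 0
Entering loop: for val in lst:
After iteration 1: val = 11, count = 0
After iteration 2: val = 14, count = 0
After iteration 3: val = 15, count = 0
After iteration 4: val = 10, count = 0
After iteration 5: val = 16, count = 1
After iteration 6: val = 4, count = 1
After iteration 7: val = 16, count = 2
After iteration 8: val = 5, count = 2
Loop ends.

Final answer: 2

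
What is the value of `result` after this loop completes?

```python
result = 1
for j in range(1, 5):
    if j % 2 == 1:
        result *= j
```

Let's trace through this code step by step.

Initialize: result = 1
Entering loop: for j in range(1, 5):
After iteration 1: j = 1, result = 1
After iteration 2: j = 2, result = 1
After iteration 3: j = 3, result = 3
After iteration 4: j = 4, result = 3
Loop ends.

Final answer: 3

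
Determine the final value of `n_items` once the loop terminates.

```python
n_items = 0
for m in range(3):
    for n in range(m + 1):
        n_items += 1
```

Let's trace through this code step by step.

Initialize: n_items = 0
Entering loop: for m in range(3):
After iteration 1: m = 0, n_items = 1, n = 0
After iteration 2: m = 1, n_items = 3, n = 1
After iteration 3: m = 2, n_items = 6, n = 2
Loop ends.

Final answer: 6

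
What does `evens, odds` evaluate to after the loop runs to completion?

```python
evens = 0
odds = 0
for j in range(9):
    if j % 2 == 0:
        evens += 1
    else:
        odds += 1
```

Let's trace through this code step by step.

Initialize: evens = 0
Initialize: odds = 0
Entering loop: for j in range(9):
After iteration 1: j = 0, evens = 1, odds = 0
After iteration 2: j = 1, evens = 1, odds = 1
After iteration 3: j = 2, evens = 2, odds = 1
After iteration 4: j = 3, evens = 2, odds = 2
After iteration 5: j = 4, evens = 3, odds = 2
After iteration 6: j = 5, evens = 3, odds = 3
After iteration 7: j = 6, evens = 4, odds = 3
After iteration 8: j = 7, evens = 4, odds = 4
After iteration 9: j = 8, evens = 5, odds = 4
Loop ends.

Final answer: 5, 4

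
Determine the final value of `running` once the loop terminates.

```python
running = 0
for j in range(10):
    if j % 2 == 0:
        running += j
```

Let's trace through this code step by step.

Initialize: running = 0
Entering loop: for j in range(10):
After iteration 1: j = 0, running = 0
After iteration 2: j = 1, running = 0
After iteration 3: j = 2, running = 2
After iteration 4: j = 3, running = 2
After iteration 5: j = 4, running = 6
After iteration 6: j = 5, running = 6
After iteration 7: j = 6, running = 12
After iteration 8: j = 7, running = 12
After iteration 9: j = 8, running = 20
After iteration 10: j = 9, running = 20
Loop ends.

Final answer: 20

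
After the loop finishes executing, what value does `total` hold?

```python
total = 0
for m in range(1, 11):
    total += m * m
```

Let's trace through this code step by step.

Initialize: total = 0
Entering loop: for m in range(1, 11):
After iteration 1: m = 1, total = 1
After iteration 2: m = 2, total = 5
After iteration 3: m = 3, total = 14
After iteration 4: m = 4, total = 30
After iteration 5: m = 5, total = 55
After iteration 6: m = 6, total = 91
After iteration 7: m = 7, total = 140
After iteration 8: m = 8, total = 204
After iteration 9: m = 9, total = 285
After iteration 10: m = 10, total = 385
Loop ends.

Final answer: 385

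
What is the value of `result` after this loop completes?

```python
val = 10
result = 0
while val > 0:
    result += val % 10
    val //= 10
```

Let's trace through this code step by step.

Initialize: val = 10
Initialize: result = 0
Entering loop: while val > 0:
After iteration 1: val = 1, result = 0
After iteration 2: val = 0, result = 1
Loop ends.

Final answer: 1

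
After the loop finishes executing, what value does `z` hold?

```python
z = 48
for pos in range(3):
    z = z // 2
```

Let's trace through this code step by step.

Initialize: z = 48
Entering loop: for pos in range(3):
After iteration 1: pos = 0, z = 24
After iteration 2: pos = 1, z = 12
After iteration 3: pos = 2, z = 6
Loop ends.

Final answer: 6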